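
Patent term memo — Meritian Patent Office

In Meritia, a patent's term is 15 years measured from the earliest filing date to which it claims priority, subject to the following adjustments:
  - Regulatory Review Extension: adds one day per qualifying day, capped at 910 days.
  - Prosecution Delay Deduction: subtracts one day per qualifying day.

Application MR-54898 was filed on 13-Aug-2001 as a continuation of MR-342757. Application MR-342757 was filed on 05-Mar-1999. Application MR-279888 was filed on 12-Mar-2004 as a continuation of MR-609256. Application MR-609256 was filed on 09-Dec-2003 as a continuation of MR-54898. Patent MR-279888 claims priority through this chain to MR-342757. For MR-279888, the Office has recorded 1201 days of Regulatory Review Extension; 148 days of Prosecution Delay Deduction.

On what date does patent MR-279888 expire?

Earliest priority filing: 5 March 1999.
Base term: 5 March 1999 + 15 years → 5 March 2014.
Regulatory Review Extension: 1201 days claimed exceeds the 910-day cap, so +910 days → 31 August 2016.
Prosecution Delay Deduction: −148 days → 5 April 2016.

April 5, 2016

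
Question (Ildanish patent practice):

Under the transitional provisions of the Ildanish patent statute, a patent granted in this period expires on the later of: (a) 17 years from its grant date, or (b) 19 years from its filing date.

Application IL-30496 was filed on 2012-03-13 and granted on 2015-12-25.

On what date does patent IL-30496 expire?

December 25, 2032

(a) grant + 17 years → 25 December 2032.
(b) filing + 19 years → 13 March 2031.
Later of the two: 25 December 2032.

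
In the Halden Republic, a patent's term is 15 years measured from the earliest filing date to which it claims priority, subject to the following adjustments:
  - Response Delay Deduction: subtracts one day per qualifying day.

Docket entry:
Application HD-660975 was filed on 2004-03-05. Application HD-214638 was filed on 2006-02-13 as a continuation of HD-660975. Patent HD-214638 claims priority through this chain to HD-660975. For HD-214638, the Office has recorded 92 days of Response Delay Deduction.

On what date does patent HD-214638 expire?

Earliest priority filing: 5 March 2004.
Base term: 5 March 2004 + 15 years → 5 March 2019.
Response Delay Deduction: −92 days → 3 December 2018.

2018-12-03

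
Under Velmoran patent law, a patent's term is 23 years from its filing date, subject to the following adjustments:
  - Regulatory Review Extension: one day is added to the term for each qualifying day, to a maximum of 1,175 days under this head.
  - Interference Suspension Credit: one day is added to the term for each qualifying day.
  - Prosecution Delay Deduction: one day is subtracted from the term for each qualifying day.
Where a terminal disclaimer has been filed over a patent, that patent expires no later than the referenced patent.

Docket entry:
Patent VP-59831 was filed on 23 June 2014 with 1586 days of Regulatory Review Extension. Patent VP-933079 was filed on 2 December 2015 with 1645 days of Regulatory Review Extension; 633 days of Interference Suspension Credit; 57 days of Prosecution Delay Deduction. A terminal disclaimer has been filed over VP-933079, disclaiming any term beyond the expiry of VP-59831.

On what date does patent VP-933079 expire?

September 10, 2040

Natural term of VP-933079:
  Base: filing + 23 years → 2 December 2038.
  Regulatory Review Extension: 1645 days claimed exceeds the 1175-day cap, so +1175 days → 19 February 2042.
  Interference Suspension Credit: +633 days → 14 November 2043.
  Prosecution Delay Deduction: −57 days → 18 September 2043.
Expiry of referenced patent VP-59831:
  Base: filing + 23 years → 23 June 2037.
  Regulatory Review Extension: 1586 days claimed exceeds the 1175-day cap, so +1175 days → 10 September 2040.
Terminal disclaimer: VP-933079 expires on the earlier of 18 September 2043 and 10 September 2040.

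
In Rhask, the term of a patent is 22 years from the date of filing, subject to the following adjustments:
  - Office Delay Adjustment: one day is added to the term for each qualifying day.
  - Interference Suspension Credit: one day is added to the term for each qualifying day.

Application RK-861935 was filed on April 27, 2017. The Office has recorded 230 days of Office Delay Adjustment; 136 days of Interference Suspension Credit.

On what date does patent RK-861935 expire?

Base term: filing date + 22 years → 27 April 2039.
Office Delay Adjustment: +230 days → 13 December 2039.
Interference Suspension Credit: +136 days → 27 April 2040.

April 27, 2040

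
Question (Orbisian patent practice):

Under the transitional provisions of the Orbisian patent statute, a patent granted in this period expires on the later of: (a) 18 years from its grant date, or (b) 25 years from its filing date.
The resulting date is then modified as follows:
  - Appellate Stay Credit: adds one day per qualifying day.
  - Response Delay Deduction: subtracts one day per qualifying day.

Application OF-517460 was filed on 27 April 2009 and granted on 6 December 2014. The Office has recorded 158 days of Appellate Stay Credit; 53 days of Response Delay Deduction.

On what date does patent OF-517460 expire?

2034-08-10

(a) grant + 18 years → 6 December 2032.
(b) filing + 25 years → 27 April 2034.
Later of the two: 27 April 2034.
Appellate Stay Credit: +158 days → 2 October 2034.
Response Delay Deduction: −53 days → 10 August 2034.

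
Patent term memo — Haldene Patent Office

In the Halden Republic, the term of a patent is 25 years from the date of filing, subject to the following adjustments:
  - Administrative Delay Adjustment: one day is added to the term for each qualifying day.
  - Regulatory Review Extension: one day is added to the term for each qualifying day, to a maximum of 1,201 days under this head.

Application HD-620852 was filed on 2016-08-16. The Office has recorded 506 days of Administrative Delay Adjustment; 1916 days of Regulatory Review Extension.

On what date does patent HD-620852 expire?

April 19, 2046

Base term: filing date + 25 years → 16 August 2041.
Administrative Delay Adjustment: +506 days → 4 January 2043.
Regulatory Review Extension: 1916 days claimed exceeds the 1201-day cap, so +1201 days → 19 April 2046.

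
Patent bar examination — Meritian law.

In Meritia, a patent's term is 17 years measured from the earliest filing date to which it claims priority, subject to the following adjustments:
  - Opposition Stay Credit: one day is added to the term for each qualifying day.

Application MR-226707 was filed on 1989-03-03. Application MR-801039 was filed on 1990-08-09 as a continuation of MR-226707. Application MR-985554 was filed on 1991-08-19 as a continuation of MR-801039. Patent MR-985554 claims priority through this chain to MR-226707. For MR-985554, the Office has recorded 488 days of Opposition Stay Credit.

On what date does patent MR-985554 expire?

2007-07-04

Earliest priority filing: 3 March 1989.
Base term: 3 March 1989 + 17 years → 3 March 2006.
Opposition Stay Credit: +488 days → 4 July 2007.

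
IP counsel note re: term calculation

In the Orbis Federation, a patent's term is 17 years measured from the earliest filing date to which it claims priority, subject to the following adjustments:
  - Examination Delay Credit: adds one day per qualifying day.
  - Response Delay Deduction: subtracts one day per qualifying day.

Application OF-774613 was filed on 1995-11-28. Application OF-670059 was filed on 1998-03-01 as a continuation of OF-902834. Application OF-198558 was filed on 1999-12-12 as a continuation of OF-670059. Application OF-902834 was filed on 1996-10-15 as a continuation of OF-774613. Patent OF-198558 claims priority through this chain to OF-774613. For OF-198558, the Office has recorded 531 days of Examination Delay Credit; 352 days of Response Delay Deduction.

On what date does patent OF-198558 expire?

May 26, 2013

Earliest priority filing: 28 November 1995.
Base term: 28 November 1995 + 17 years → 28 November 2012.
Examination Delay Credit: +531 days → 13 May 2014.
Response Delay Deduction: −352 days → 26 May 2013.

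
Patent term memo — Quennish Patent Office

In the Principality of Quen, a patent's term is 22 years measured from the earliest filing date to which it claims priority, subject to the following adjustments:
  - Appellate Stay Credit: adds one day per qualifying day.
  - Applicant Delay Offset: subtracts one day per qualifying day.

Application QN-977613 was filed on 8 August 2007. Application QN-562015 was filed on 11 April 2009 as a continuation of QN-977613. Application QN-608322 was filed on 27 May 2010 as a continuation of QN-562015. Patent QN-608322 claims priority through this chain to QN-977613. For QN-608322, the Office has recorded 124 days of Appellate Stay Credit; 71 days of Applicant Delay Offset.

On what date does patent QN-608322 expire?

Earliest priority filing: 8 August 2007.
Base term: 8 August 2007 + 22 years → 8 August 2029.
Appellate Stay Credit: +124 days → 10 December 2029.
Applicant Delay Offset: −71 days → 30 September 2029.

September 30, 2029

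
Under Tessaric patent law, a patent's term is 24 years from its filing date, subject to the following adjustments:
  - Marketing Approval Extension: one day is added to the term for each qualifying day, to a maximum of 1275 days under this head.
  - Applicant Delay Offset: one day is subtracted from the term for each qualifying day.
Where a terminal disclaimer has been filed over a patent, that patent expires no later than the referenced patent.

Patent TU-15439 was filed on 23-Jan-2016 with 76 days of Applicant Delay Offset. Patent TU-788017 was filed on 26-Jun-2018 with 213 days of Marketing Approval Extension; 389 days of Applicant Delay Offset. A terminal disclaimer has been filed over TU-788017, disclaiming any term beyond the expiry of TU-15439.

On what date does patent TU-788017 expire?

Natural term of TU-788017:
  Base: filing + 24 years → 26 June 2042.
  Marketing Approval Extension: 213 days (within the 1275-day cap) → +213 days → 25 January 2043.
  Applicant Delay Offset: −389 days → 1 January 2042.
Expiry of referenced patent TU-15439:
  Base: filing + 24 years → 23 January 2040.
  Applicant Delay Offset: −76 days → 8 November 2039.
Terminal disclaimer: TU-788017 expires on the earlier of 1 January 2042 and 8 November 2039.

2039-11-08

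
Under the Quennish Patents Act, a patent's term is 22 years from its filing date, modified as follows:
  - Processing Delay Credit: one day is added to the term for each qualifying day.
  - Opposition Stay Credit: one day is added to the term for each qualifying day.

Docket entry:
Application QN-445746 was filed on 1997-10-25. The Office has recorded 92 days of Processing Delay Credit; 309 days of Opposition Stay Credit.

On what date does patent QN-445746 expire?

Base term: filing date + 22 years → 25 October 2019.
Processing Delay Credit: +92 days → 25 January 2020.
Opposition Stay Credit: +309 days → 29 November 2020.

November 29, 2020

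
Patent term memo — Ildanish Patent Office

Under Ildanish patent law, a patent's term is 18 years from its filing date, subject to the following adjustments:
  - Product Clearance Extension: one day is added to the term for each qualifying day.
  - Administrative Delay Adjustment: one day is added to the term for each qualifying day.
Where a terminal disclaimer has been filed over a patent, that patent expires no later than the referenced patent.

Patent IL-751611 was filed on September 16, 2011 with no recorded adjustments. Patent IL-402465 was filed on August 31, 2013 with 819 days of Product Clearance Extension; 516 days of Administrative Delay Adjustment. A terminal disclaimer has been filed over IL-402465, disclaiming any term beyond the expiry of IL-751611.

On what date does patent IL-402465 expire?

Natural term of IL-402465:
  Base: filing + 18 years → 31 August 2031.
  Product Clearance Extension: +819 days → 27 November 2033.
  Administrative Delay Adjustment: +516 days → 27 April 2035.
Expiry of referenced patent IL-751611:
  Base: filing + 18 years → 16 September 2029.
Terminal disclaimer: IL-402465 expires on the earlier of 27 April 2035 and 16 September 2029.

September 16, 2029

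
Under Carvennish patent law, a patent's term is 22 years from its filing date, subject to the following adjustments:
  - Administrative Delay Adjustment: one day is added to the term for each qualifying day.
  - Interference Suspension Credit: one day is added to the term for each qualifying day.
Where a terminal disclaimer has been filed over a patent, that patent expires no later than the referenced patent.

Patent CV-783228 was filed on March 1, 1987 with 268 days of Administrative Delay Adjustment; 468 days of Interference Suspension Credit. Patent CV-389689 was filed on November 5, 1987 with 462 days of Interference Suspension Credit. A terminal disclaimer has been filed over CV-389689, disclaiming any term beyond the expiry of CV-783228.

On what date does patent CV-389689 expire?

Natural term of CV-389689:
  Base: filing + 22 years → 5 November 2009.
  Interference Suspension Credit: +462 days → 10 February 2011.
Expiry of referenced patent CV-783228:
  Base: filing + 22 years → 1 March 2009.
  Administrative Delay Adjustment: +268 days → 24 November 2009.
  Interference Suspension Credit: +468 days → 7 March 2011.
Terminal disclaimer: CV-389689 expires on the earlier of 10 February 2011 and 7 March 2011.

February 10, 2011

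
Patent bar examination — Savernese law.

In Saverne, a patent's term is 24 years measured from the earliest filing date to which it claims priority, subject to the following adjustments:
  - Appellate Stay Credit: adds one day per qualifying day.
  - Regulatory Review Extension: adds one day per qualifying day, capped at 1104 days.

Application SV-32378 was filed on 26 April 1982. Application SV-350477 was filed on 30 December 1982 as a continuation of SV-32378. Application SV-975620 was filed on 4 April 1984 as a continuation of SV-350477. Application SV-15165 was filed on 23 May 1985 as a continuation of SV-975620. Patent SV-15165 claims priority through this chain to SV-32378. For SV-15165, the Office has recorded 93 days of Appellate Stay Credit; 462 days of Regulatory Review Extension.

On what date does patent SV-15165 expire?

November 2, 2007

Earliest priority filing: 26 April 1982.
Base term: 26 April 1982 + 24 years → 26 April 2006.
Appellate Stay Credit: +93 days → 28 July 2006.
Regulatory Review Extension: 462 days (within the 1104-day cap) → +462 days → 2 November 2007.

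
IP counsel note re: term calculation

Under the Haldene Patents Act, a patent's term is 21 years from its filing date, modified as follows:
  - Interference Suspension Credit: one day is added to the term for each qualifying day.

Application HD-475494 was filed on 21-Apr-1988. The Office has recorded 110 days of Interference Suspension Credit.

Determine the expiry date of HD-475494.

2009-08-09

Base term: filing date + 21 years → 21 April 2009.
Interference Suspension Credit: +110 days → 9 August 2009.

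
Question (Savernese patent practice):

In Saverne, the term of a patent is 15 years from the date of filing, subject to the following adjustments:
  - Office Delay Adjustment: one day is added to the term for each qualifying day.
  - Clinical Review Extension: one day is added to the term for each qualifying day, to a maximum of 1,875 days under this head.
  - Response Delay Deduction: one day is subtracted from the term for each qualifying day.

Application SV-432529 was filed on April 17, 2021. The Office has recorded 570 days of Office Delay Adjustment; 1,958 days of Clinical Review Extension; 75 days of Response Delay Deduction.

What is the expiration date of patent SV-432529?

Base term: filing date + 15 years → 17 April 2036.
Office Delay Adjustment: +570 days → 8 November 2037.
Clinical Review Extension: 1958 days claimed exceeds the 1875-day cap, so +1875 days → 27 December 2042.
Response Delay Deduction: −75 days → 13 October 2042.

2042-10-13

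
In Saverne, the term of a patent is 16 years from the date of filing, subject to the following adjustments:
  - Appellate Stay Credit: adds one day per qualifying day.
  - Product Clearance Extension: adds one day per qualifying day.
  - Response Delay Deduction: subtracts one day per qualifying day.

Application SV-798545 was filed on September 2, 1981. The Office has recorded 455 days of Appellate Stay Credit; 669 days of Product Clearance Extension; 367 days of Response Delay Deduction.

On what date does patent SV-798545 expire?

1999-09-29

Base term: filing date + 16 years → 2 September 1997.
Appellate Stay Credit: +455 days → 1 December 1998.
Product Clearance Extension: +669 days → 30 September 2000.
Response Delay Deduction: −367 days → 29 September 1999.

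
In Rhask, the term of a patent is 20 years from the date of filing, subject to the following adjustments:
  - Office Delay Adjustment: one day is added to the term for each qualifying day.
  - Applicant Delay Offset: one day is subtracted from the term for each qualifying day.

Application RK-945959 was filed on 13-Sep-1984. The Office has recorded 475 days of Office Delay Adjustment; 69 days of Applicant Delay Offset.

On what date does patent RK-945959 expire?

2005-10-24

Base term: filing date + 20 years → 13 September 2004.
Office Delay Adjustment: +475 days → 1 January 2006.
Applicant Delay Offset: −69 days → 24 October 2005.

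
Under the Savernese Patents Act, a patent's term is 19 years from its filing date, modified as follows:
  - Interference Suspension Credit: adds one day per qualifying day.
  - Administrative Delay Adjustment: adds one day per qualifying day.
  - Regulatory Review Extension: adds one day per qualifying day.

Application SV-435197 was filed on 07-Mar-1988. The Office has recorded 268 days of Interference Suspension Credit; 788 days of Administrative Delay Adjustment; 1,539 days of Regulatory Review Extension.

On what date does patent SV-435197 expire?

Base term: filing date + 19 years → 7 March 2007.
Interference Suspension Credit: +268 days → 30 November 2007.
Administrative Delay Adjustment: +788 days → 26 January 2010.
Regulatory Review Extension: +1539 days → 14 April 2014.

2014-04-14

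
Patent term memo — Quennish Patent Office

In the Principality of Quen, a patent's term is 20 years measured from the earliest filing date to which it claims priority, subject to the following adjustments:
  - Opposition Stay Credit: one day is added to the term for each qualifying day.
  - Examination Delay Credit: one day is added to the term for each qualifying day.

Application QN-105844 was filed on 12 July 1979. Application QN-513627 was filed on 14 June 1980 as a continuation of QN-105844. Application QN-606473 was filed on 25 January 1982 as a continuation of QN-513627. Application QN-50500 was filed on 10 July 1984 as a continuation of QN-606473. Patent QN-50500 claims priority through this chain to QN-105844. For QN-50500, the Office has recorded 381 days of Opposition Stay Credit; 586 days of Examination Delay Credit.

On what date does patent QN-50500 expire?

Earliest priority filing: 12 July 1979.
Base term: 12 July 1979 + 20 years → 12 July 1999.
Opposition Stay Credit: +381 days → 27 July 2000.
Examination Delay Credit: +586 days → 5 March 2002.

March 5, 2002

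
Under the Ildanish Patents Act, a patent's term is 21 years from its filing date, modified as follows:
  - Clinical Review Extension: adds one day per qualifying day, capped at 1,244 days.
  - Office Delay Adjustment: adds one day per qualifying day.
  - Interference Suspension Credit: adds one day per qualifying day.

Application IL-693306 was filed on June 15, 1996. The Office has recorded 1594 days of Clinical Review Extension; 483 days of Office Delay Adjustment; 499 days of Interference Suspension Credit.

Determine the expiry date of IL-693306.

2023-07-20

Base term: filing date + 21 years → 15 June 2017.
Clinical Review Extension: 1594 days claimed exceeds the 1244-day cap, so +1244 days → 10 November 2020.
Office Delay Adjustment: +483 days → 8 March 2022.
Interference Suspension Credit: +499 days → 20 July 2023.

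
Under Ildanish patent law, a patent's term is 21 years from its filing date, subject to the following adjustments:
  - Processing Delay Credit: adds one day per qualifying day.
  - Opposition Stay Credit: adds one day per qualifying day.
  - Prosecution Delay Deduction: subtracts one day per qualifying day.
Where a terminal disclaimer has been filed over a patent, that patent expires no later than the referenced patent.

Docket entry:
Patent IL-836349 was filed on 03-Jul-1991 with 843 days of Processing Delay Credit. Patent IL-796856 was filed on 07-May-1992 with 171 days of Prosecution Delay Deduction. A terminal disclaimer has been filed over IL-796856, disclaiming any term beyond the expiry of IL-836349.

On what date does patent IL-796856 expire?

Natural term of IL-796856:
  Base: filing + 21 years → 7 May 2013.
  Prosecution Delay Deduction: −171 days → 17 November 2012.
Expiry of referenced patent IL-836349:
  Base: filing + 21 years → 3 July 2012.
  Processing Delay Credit: +843 days → 24 October 2014.
Terminal disclaimer: IL-796856 expires on the earlier of 17 November 2012 and 24 October 2014.

November 17, 2012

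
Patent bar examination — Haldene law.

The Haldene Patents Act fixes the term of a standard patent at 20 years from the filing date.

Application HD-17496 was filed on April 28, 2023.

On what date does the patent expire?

Filing date + 20 years → 28 April 2043.

April 28, 2043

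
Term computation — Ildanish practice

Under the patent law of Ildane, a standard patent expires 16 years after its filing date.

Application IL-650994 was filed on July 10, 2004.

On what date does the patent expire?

July 10, 2020

Filing date + 16 years → 10 July 2020.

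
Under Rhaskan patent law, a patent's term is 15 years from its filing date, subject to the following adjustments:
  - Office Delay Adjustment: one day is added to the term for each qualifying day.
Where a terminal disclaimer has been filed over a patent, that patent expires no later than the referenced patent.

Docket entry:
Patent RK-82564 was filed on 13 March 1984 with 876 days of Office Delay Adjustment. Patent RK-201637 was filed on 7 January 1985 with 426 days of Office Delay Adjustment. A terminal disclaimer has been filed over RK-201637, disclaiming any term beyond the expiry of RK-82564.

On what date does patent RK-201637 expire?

Natural term of RK-201637:
  Base: filing + 15 years → 7 January 2000.
  Office Delay Adjustment: +426 days → 8 March 2001.
Expiry of referenced patent RK-82564:
  Base: filing + 15 years → 13 March 1999.
  Office Delay Adjustment: +876 days → 5 August 2001.
Terminal disclaimer: RK-201637 expires on the earlier of 8 March 2001 and 5 August 2001.

2001-03-08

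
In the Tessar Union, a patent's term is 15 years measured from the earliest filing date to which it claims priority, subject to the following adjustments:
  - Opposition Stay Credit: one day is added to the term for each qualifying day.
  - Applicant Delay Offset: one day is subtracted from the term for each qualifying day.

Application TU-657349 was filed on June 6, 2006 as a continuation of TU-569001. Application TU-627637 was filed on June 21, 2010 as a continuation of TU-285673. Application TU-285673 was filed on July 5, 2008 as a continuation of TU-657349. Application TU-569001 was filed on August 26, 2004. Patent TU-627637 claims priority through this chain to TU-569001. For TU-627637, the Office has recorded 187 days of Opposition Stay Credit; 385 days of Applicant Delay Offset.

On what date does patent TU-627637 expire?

February 9, 2019

Earliest priority filing: 26 August 2004.
Base term: 26 August 2004 + 15 years → 26 August 2019.
Opposition Stay Credit: +187 days → 29 February 2020.
Applicant Delay Offset: −385 days → 9 February 2019.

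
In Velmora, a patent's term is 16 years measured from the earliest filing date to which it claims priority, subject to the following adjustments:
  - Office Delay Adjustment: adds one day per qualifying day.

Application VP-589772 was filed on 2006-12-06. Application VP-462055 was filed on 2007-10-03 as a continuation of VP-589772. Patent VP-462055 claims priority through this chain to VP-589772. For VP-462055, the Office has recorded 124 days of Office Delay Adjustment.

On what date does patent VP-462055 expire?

2023-04-09

Earliest priority filing: 6 December 2006.
Base term: 6 December 2006 + 16 years → 6 December 2022.
Office Delay Adjustment: +124 days → 9 April 2023.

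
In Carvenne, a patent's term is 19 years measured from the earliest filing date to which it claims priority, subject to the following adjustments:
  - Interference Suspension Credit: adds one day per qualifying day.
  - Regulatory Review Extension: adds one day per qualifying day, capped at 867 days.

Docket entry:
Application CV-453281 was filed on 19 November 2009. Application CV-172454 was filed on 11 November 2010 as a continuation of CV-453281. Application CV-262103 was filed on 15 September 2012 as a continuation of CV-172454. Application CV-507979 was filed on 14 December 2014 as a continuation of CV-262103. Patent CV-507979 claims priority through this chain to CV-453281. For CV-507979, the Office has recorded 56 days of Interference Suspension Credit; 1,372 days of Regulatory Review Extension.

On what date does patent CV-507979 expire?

2031-05-31

Earliest priority filing: 19 November 2009.
Base term: 19 November 2009 + 19 years → 19 November 2028.
Interference Suspension Credit: +56 days → 14 January 2029.
Regulatory Review Extension: 1372 days claimed exceeds the 867-day cap, so +867 days → 31 May 2031.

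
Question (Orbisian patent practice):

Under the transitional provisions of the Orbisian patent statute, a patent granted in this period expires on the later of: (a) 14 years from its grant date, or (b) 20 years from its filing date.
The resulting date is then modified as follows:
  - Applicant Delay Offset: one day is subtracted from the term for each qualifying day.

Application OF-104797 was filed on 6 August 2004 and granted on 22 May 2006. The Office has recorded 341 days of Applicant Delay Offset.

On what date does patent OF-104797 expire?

2023-08-31

(a) grant + 14 years → 22 May 2020.
(b) filing + 20 years → 6 August 2024.
Later of the two: 6 August 2024.
Applicant Delay Offset: −341 days → 31 August 2023.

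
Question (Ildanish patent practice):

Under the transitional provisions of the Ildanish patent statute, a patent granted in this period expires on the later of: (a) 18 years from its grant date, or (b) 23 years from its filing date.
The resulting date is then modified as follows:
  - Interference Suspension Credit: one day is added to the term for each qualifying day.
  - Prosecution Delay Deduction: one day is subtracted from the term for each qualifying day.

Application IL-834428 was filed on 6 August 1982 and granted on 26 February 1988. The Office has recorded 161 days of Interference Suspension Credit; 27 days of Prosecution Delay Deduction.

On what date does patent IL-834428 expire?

July 10, 2006

(a) grant + 18 years → 26 February 2006.
(b) filing + 23 years → 6 August 2005.
Later of the two: 26 February 2006.
Interference Suspension Credit: +161 days → 6 August 2006.
Prosecution Delay Deduction: −27 days → 10 July 2006.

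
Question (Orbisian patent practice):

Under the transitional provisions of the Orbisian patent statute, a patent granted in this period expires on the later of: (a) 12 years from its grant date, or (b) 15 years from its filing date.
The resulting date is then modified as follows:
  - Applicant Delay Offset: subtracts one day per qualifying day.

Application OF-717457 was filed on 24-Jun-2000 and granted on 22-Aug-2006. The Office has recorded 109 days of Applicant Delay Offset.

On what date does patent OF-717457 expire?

(a) grant + 12 years → 22 August 2018.
(b) filing + 15 years → 24 June 2015.
Later of the two: 22 August 2018.
Applicant Delay Offset: −109 days → 5 May 2018.

May 5, 2018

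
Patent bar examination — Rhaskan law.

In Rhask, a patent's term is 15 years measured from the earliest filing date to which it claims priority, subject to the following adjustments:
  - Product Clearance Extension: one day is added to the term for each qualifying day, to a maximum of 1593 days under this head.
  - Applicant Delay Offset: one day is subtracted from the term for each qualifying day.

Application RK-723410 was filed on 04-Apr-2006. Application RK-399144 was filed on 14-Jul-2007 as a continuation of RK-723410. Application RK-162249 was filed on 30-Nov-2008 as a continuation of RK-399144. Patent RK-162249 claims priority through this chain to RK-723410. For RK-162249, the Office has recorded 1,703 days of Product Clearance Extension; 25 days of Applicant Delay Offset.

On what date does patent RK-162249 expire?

July 20, 2025

Earliest priority filing: 4 April 2006.
Base term: 4 April 2006 + 15 years → 4 April 2021.
Product Clearance Extension: 1703 days claimed exceeds the 1593-day cap, so +1593 days → 14 August 2025.
Applicant Delay Offset: −25 days → 20 July 2025.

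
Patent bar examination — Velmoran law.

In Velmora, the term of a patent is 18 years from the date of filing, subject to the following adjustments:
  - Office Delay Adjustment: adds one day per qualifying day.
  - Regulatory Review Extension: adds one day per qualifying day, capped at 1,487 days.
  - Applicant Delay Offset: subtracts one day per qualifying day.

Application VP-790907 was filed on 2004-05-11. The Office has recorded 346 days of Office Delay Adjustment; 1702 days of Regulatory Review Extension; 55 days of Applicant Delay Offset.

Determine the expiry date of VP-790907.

Base term: filing date + 18 years → 11 May 2022.
Office Delay Adjustment: +346 days → 22 April 2023.
Regulatory Review Extension: 1702 days claimed exceeds the 1487-day cap, so +1487 days → 18 May 2027.
Applicant Delay Offset: −55 days → 24 March 2027.

2027-03-24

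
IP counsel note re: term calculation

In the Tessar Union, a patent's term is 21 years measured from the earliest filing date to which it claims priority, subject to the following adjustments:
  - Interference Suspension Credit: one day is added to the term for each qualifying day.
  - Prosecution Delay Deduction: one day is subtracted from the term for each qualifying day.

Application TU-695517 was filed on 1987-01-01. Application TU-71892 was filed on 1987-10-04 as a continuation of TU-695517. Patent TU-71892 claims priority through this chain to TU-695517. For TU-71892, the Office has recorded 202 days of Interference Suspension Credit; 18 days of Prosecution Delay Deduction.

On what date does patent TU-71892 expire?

Earliest priority filing: 1 January 1987.
Base term: 1 January 1987 + 21 years → 1 January 2008.
Interference Suspension Credit: +202 days → 21 July 2008.
Prosecution Delay Deduction: −18 days → 3 July 2008.

2008-07-03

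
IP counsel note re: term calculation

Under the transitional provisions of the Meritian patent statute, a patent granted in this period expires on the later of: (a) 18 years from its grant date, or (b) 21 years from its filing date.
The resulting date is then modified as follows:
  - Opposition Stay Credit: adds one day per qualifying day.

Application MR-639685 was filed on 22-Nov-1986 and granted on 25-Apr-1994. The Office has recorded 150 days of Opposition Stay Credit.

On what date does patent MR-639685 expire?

(a) grant + 18 years → 25 April 2012.
(b) filing + 21 years → 22 November 2007.
Later of the two: 25 April 2012.
Opposition Stay Credit: +150 days → 22 September 2012.

September 22, 2012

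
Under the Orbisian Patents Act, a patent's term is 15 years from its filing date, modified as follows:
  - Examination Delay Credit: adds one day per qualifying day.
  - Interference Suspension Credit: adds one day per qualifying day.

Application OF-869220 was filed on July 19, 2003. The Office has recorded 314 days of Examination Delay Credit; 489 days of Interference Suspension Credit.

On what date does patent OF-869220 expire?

2020-09-29

Base term: filing date + 15 years → 19 July 2018.
Examination Delay Credit: +314 days → 29 May 2019.
Interference Suspension Credit: +489 days → 29 September 2020.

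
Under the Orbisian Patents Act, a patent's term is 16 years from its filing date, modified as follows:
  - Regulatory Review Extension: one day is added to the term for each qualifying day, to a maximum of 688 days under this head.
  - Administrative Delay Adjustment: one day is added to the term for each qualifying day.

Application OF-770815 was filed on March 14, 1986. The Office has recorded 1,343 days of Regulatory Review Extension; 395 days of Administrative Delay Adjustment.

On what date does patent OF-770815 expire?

Base term: filing date + 16 years → 14 March 2002.
Regulatory Review Extension: 1343 days claimed exceeds the 688-day cap, so +688 days → 31 January 2004.
Administrative Delay Adjustment: +395 days → 1 March 2005.

2005-03-01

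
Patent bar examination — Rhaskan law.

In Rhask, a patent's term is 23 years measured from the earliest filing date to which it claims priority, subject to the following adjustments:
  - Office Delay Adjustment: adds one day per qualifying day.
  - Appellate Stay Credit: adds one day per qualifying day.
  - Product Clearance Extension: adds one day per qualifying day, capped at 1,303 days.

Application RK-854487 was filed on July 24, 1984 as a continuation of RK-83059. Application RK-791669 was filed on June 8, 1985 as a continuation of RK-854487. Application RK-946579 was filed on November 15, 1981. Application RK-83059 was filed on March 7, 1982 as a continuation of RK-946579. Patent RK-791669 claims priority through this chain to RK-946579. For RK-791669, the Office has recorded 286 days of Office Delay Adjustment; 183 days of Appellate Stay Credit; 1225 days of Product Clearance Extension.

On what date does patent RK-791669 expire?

Earliest priority filing: 15 November 1981.
Base term: 15 November 1981 + 23 years → 15 November 2004.
Office Delay Adjustment: +286 days → 28 August 2005.
Appellate Stay Credit: +183 days → 27 February 2006.
Product Clearance Extension: 1225 days (within the 1303-day cap) → +1225 days → 6 July 2009.

July 6, 2009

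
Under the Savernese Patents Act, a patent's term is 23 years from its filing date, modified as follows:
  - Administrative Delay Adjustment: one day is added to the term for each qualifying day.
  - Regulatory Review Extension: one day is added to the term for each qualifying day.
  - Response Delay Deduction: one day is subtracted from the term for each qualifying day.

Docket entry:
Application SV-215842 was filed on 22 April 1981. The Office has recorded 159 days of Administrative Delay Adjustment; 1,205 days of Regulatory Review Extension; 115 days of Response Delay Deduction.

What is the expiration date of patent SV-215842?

Base term: filing date + 23 years → 22 April 2004.
Administrative Delay Adjustment: +159 days → 28 September 2004.
Regulatory Review Extension: +1205 days → 16 January 2008.
Response Delay Deduction: −115 days → 23 September 2007.

September 23, 2007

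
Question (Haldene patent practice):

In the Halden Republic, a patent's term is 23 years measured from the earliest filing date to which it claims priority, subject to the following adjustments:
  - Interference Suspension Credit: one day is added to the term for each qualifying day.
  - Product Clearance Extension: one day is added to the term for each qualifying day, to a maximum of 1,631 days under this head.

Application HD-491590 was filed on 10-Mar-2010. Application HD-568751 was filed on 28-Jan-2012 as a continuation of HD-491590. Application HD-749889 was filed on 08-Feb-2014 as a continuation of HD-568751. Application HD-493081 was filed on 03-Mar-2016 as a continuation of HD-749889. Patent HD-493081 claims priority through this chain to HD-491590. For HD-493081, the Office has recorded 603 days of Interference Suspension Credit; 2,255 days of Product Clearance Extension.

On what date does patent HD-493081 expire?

2039-04-22

Earliest priority filing: 10 March 2010.
Base term: 10 March 2010 + 23 years → 10 March 2033.
Interference Suspension Credit: +603 days → 3 November 2034.
Product Clearance Extension: 2255 days claimed exceeds the 1631-day cap, so +1631 days → 22 April 2039.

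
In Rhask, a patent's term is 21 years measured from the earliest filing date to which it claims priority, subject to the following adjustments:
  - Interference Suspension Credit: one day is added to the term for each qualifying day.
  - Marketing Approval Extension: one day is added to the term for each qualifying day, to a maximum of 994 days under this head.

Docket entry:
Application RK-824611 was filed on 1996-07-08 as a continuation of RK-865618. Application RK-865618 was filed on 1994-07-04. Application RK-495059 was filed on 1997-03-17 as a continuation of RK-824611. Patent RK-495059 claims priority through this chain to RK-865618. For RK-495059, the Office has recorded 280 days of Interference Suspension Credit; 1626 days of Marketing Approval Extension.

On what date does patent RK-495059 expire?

2018-12-29

Earliest priority filing: 4 July 1994.
Base term: 4 July 1994 + 21 years → 4 July 2015.
Interference Suspension Credit: +280 days → 9 April 2016.
Marketing Approval Extension: 1626 days claimed exceeds the 994-day cap, so +994 days → 29 December 2018.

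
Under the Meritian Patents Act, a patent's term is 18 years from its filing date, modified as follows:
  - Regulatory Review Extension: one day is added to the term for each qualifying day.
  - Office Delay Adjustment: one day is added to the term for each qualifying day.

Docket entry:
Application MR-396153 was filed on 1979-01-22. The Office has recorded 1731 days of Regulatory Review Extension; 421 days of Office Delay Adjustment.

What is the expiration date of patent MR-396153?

December 14, 2002

Base term: filing date + 18 years → 22 January 1997.
Regulatory Review Extension: +1731 days → 19 October 2001.
Office Delay Adjustment: +421 days → 14 December 2002.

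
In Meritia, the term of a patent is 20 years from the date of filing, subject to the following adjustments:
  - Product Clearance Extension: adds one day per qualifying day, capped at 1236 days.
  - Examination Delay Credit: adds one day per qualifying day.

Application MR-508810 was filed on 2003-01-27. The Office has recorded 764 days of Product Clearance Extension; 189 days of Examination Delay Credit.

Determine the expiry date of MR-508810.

2025-09-06

Base term: filing date + 20 years → 27 January 2023.
Product Clearance Extension: 764 days (within the 1236-day cap) → +764 days → 1 March 2025.
Examination Delay Credit: +189 days → 6 September 2025.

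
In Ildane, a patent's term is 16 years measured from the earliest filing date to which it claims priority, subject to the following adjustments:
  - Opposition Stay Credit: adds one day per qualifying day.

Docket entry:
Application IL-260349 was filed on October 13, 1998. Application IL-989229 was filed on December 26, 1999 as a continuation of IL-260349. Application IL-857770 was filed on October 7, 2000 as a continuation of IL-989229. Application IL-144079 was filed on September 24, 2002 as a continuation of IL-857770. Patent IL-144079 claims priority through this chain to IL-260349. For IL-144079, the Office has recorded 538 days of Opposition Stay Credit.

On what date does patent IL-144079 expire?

April 3, 2016

Earliest priority filing: 13 October 1998.
Base term: 13 October 1998 + 16 years → 13 October 2014.
Opposition Stay Credit: +538 days → 3 April 2016.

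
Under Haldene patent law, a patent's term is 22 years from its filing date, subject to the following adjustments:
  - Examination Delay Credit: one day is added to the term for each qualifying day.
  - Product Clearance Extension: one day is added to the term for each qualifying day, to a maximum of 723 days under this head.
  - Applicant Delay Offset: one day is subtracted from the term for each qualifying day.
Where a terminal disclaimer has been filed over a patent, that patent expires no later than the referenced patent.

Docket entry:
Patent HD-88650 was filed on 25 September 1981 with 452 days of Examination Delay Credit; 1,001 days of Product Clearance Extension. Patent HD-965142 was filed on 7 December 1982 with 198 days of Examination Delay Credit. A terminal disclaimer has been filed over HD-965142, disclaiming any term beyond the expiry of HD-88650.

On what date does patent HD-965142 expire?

Natural term of HD-965142:
  Base: filing + 22 years → 7 December 2004.
  Examination Delay Credit: +198 days → 23 June 2005.
Expiry of referenced patent HD-88650:
  Base: filing + 22 years → 25 September 2003.
  Examination Delay Credit: +452 days → 20 December 2004.
  Product Clearance Extension: 1001 days claimed exceeds the 723-day cap, so +723 days → 13 December 2006.
Terminal disclaimer: HD-965142 expires on the earlier of 23 June 2005 and 13 December 2006.

June 23, 2005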